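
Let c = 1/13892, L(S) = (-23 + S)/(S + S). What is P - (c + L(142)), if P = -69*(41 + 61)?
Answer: -3471108987/493166 ≈ -7038.4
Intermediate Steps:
L(S) = (-23 + S)/(2*S) (L(S) = (-23 + S)/((2*S)) = (-23 + S)*(1/(2*S)) = (-23 + S)/(2*S))
c = 1/13892 ≈ 7.1984e-5
P = -7038 (P = -69*102 = -7038)
P - (c + L(142)) = -7038 - (1/13892 + (½)*(-23 + 142)/142) = -7038 - (1/13892 + (½)*(1/142)*119) = -7038 - (1/13892 + 119/284) = -7038 - 1*206679/493166 = -7038 - 206679/493166 = -3471108987/493166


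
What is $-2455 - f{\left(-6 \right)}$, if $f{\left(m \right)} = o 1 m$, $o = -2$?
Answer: $-2467$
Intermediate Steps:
$f{\left(m \right)} = - 2 m$ ($f{\left(m \right)} = \left(-2\right) 1 m = - 2 m$)
$-2455 - f{\left(-6 \right)} = -2455 - \left(-2\right) \left(-6\right) = -2455 - 12 = -2467$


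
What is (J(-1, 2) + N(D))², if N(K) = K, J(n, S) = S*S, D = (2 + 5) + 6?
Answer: 289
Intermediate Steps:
D = 13 (D = 7 + 6 = 13)
J(n, S) = S²
(J(-1, 2) + N(D))² = (2² + 13)² = (4 + 13)² = 17² = 289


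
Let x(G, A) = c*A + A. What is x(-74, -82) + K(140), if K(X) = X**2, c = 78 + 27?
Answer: 10908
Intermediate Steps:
c = 105
x(G, A) = 106*A (x(G, A) = 105*A + A = 106*A)
x(-74, -82) + K(140) = 106*(-82) + 140**2 = -8692 + 19600 = 10908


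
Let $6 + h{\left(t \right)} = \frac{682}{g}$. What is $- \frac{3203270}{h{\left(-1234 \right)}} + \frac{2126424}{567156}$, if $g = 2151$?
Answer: $\frac{162827642394379}{288871456} \approx 5.6367 \cdot 10^{5}$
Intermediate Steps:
$h{\left(t \right)} = - \frac{12224}{2151}$ ($h{\left(t \right)} = -6 + \frac{682}{2151} = - \frac{12224}{2151}$)
$- \frac{3203270}{h{\left(-1234 \right)}} + \frac{2126424}{567156} = - \frac{3203270}{- \frac{12224}{2151}} + \frac{2126424}{567156} = \left(-3203270\right) \left(- \frac{2151}{12224}\right) + 2126424 \cdot \frac{1}{567156} = \frac{3445116885}{6112} + \frac{177202}{47263} = \frac{162827642394379}{288871456}$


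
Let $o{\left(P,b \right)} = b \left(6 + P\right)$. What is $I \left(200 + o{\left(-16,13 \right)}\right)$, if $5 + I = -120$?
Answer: $-8750$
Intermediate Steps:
$I = -125$ ($I = -5 - 120 = -125$)
$I \left(200 + o{\left(-16,13 \right)}\right) = - 125 \left(200 + 13 \left(6 - 16\right)\right) = - 125 \left(200 + 13 \left(-10\right)\right) = - 125 \left(200 - 130\right) = \left(-125\right) 70 = -8750$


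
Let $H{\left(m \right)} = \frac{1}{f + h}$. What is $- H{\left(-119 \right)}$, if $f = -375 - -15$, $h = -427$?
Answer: $\frac{1}{787} \approx 0.0012706$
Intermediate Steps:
$f = -360$ ($f = -375 + 15 = -360$)
$H{\left(m \right)} = - \frac{1}{787}$ ($H{\left(m \right)} = \frac{1}{-360 - 427} = \frac{1}{-787} = - \frac{1}{787}$)
$- H{\left(-119 \right)} = \left(-1\right) \left(- \frac{1}{787}\right) = \frac{1}{787}$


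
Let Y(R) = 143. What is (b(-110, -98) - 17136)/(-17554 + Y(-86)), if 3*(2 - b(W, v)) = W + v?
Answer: 51194/52233 ≈ 0.98011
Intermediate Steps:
b(W, v) = 2 - W/3 - v/3 (b(W, v) = 2 - (W + v)/3 = 2 + (-W/3 - v/3) = 2 - W/3 - v/3)
(b(-110, -98) - 17136)/(-17554 + Y(-86)) = ((2 - ⅓*(-110) - ⅓*(-98)) - 17136)/(-17554 + 143) = ((2 + 110/3 + 98/3) - 17136)/(-17411) = (214/3 - 17136)*(-1/17411) = -51194/3*(-1/17411) = 51194/52233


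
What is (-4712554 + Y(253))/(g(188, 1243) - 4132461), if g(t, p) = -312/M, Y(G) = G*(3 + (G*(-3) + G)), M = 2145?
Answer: 266189715/227285363 ≈ 1.1712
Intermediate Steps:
Y(G) = G*(3 - 2*G) (Y(G) = G*(3 + (-3*G + G)) = G*(3 - 2*G))
g(t, p) = -8/55 (g(t, p) = -312/2145 = -312*1/2145 = -8/55)
(-4712554 + Y(253))/(g(188, 1243) - 4132461) = (-4712554 + 253*(3 - 2*253))/(-8/55 - 4132461) = (-4712554 + 253*(3 - 506))/(-227285363/55) = (-4712554 + 253*(-503))*(-55/227285363) = (-4712554 - 127259)*(-55/227285363) = -4839813*(-55/227285363) = 266189715/227285363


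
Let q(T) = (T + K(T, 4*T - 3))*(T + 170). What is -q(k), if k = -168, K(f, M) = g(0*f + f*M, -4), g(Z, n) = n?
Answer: 344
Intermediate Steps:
K(f, M) = -4
q(T) = (-4 + T)*(170 + T) (q(T) = (T - 4)*(T + 170) = (-4 + T)*(170 + T))
-q(k) = -(-680 + (-168)² + 166*(-168)) = -(-680 + 28224 - 27888) = -1*(-344) = 344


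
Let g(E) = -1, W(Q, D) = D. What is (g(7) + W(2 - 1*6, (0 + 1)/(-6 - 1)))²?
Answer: 64/49 ≈ 1.3061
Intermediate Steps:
(g(7) + W(2 - 1*6, (0 + 1)/(-6 - 1)))² = (-1 + (0 + 1)/(-6 - 1))² = (-1 + 1/(-7))² = (-1 + 1*(-⅐))² = (-1 - ⅐)² = (-8/7)² = 64/49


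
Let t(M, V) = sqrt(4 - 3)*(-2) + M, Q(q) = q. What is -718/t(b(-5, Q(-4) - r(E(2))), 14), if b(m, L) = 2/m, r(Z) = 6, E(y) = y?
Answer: 1795/6 ≈ 299.17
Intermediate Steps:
t(M, V) = -2 + M (t(M, V) = sqrt(1)*(-2) + M = 1*(-2) + M = -2 + M)
-718/t(b(-5, Q(-4) - r(E(2))), 14) = -718/(-2 + 2/(-5)) = -718/(-2 + 2*(-1/5)) = -718/(-2 - 2/5) = -718/(-12/5) = -718*(-5/12) = 1795/6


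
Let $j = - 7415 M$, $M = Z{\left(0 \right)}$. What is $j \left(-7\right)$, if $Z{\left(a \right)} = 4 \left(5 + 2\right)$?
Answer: $1453340$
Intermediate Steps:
$Z{\left(a \right)} = 28$ ($Z{\left(a \right)} = 4 \cdot 7 = 28$)
$M = 28$
$j = -207620$ ($j = \left(-7415\right) 28 = -207620$)
$j \left(-7\right) = \left(-207620\right) \left(-7\right) = 1453340$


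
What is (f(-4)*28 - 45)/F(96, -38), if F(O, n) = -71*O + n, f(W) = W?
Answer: 157/6854 ≈ 0.022906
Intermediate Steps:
F(O, n) = n - 71*O
(f(-4)*28 - 45)/F(96, -38) = (-4*28 - 45)/(-38 - 71*96) = (-112 - 45)/(-38 - 6816) = -157/(-6854) = -157*(-1/6854) = 157/6854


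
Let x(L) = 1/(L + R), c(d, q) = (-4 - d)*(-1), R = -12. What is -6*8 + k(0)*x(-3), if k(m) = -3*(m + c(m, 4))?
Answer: -236/5 ≈ -47.200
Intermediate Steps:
c(d, q) = 4 + d
x(L) = 1/(-12 + L) (x(L) = 1/(L - 12) = 1/(-12 + L))
k(m) = -12 - 6*m (k(m) = -3*(m + (4 + m)) = -3*(4 + 2*m) = -12 - 6*m)
-6*8 + k(0)*x(-3) = -6*8 + (-12 - 6*0)/(-12 - 3) = -48 + (-12 + 0)/(-15) = -48 - 12*(-1/15) = -48 + 4/5 = -236/5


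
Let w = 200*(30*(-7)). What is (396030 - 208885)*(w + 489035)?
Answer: 83660365075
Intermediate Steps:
w = -42000 (w = 200*(-210) = -42000)
(396030 - 208885)*(w + 489035) = (396030 - 208885)*(-42000 + 489035) = 187145*447035 = 83660365075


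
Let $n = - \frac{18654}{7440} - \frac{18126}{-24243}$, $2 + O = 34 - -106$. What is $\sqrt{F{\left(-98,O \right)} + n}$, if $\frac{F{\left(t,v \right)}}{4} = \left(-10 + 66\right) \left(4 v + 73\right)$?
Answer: $\frac{\sqrt{3514278453305262610}}{5010220} \approx 374.16$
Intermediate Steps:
$O = 138$ ($O = -2 + \left(34 - -106\right) = -2 + \left(34 + 106\right) = -2 + 140 = 138$)
$n = - \frac{17631749}{10020440}$ ($n = \left(-18654\right) \frac{1}{7440} - - \frac{6042}{8081} = - \frac{3109}{1240} + \frac{6042}{8081} = - \frac{17631749}{10020440} \approx -1.7596$)
$F{\left(t,v \right)} = 16352 + 896 v$ ($F{\left(t,v \right)} = 4 \left(-10 + 66\right) \left(4 v + 73\right) = 4 \cdot 56 \left(73 + 4 v\right) = 4 \left(4088 + 224 v\right) = 16352 + 896 v$)
$\sqrt{F{\left(-98,O \right)} + n} = \sqrt{\left(16352 + 896 \cdot 138\right) - \frac{17631749}{10020440}} = \sqrt{\left(16352 + 123648\right) - \frac{17631749}{10020440}} = \sqrt{140000 - \frac{17631749}{10020440}} = \sqrt{\frac{1402843968251}{10020440}} = \frac{\sqrt{3514278453305262610}}{5010220}$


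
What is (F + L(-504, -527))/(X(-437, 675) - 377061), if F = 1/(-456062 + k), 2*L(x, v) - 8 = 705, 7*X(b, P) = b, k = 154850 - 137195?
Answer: -2188089323/2314669713296 ≈ -0.00094531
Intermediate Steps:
k = 17655
X(b, P) = b/7
L(x, v) = 713/2 (L(x, v) = 4 + (1/2)*705 = 4 + 705/2 = 713/2)
F = -1/438407 (F = 1/(-456062 + 17655) = 1/(-438407) = -1/438407 ≈ -2.2810e-6)
(F + L(-504, -527))/(X(-437, 675) - 377061) = (-1/438407 + 713/2)/((1/7)*(-437) - 377061) = 312584189/(876814*(-437/7 - 377061)) = 312584189/(876814*(-2639864/7)) = (312584189/876814)*(-7/2639864) = -2188089323/2314669713296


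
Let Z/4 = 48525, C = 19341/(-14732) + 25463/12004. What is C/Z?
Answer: 2233618/536331442575 ≈ 4.1646e-6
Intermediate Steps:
C = 8934472/11052683 (C = 19341*(-1/14732) + 25463*(1/12004) = -19341/14732 + 25463/12004 = 8934472/11052683 ≈ 0.80835)
Z = 194100 (Z = 4*48525 = 194100)
C/Z = (8934472/11052683)/194100 = (8934472/11052683)*(1/194100) = 2233618/536331442575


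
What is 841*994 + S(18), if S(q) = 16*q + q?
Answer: 836260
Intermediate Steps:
S(q) = 17*q
841*994 + S(18) = 841*994 + 17*18 = 835954 + 306 = 836260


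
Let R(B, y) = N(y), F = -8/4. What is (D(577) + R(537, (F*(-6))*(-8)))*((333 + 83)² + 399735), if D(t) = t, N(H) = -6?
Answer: 327063661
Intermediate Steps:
F = -2 (F = -8*¼ = -2)
R(B, y) = -6
(D(577) + R(537, (F*(-6))*(-8)))*((333 + 83)² + 399735) = (577 - 6)*((333 + 83)² + 399735) = 571*(416² + 399735) = 571*(173056 + 399735) = 571*572791 = 327063661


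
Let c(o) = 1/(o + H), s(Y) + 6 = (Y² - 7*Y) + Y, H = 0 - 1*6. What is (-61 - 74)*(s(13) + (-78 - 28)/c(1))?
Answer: -83025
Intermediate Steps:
H = -6 (H = 0 - 6 = -6)
s(Y) = -6 + Y² - 6*Y (s(Y) = -6 + ((Y² - 7*Y) + Y) = -6 + (Y² - 6*Y) = -6 + Y² - 6*Y)
c(o) = 1/(-6 + o) (c(o) = 1/(o - 6) = 1/(-6 + o))
(-61 - 74)*(s(13) + (-78 - 28)/c(1)) = (-61 - 74)*((-6 + 13² - 6*13) + (-78 - 28)/(1/(-6 + 1))) = -135*((-6 + 169 - 78) - 106/(1/(-5))) = -135*(85 - 106/(-⅕)) = -135*(85 - 106*(-5)) = -135*(85 + 530) = -135*615 = -83025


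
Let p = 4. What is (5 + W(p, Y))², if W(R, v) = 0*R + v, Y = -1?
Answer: 16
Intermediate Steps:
W(R, v) = v (W(R, v) = 0 + v = v)
(5 + W(p, Y))² = (5 - 1)² = 4² = 16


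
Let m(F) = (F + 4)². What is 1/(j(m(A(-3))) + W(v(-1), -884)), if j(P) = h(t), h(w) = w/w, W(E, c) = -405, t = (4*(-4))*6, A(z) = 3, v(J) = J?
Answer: -1/404 ≈ -0.0024752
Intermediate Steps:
t = -96 (t = -16*6 = -96)
m(F) = (4 + F)²
h(w) = 1
j(P) = 1
1/(j(m(A(-3))) + W(v(-1), -884)) = 1/(1 - 405) = 1/(-404) = -1/404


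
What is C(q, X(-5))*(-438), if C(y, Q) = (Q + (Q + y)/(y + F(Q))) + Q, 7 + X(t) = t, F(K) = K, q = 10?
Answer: 10074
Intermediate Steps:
X(t) = -7 + t
C(y, Q) = 1 + 2*Q (C(y, Q) = (Q + (Q + y)/(y + Q)) + Q = (Q + (Q + y)/(Q + y)) + Q = (Q + 1) + Q = (1 + Q) + Q = 1 + 2*Q)
C(q, X(-5))*(-438) = (1 + 2*(-7 - 5))*(-438) = (1 + 2*(-12))*(-438) = (1 - 24)*(-438) = -23*(-438) = 10074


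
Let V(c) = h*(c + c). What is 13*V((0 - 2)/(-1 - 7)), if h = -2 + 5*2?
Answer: 52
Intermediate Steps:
h = 8 (h = -2 + 10 = 8)
V(c) = 16*c (V(c) = 8*(c + c) = 8*(2*c) = 16*c)
13*V((0 - 2)/(-1 - 7)) = 13*(16*((0 - 2)/(-1 - 7))) = 13*(16*(-2/(-8))) = 13*(16*(-2*(-1/8))) = 13*(16*(1/4)) = 13*4 = 52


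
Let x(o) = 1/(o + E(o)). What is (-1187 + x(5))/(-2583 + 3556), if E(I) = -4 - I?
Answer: -4749/3892 ≈ -1.2202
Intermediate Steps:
x(o) = -¼ (x(o) = 1/(o + (-4 - o)) = 1/(-4) = -¼)
(-1187 + x(5))/(-2583 + 3556) = (-1187 - ¼)/(-2583 + 3556) = -4749/4/973 = -4749/4*1/973 = -4749/3892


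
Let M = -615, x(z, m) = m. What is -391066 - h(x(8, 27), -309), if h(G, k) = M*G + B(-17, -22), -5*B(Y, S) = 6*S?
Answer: -1872437/5 ≈ -3.7449e+5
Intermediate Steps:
B(Y, S) = -6*S/5
h(G, k) = 132/5 - 615*G (h(G, k) = -615*G - 6/5*(-22) = -615*G + 132/5 = 132/5 - 615*G)
-391066 - h(x(8, 27), -309) = -391066 - (132/5 - 615*27) = -391066 - (132/5 - 16605) = -391066 - 1*(-82893/5) = -391066 + 82893/5 = -1872437/5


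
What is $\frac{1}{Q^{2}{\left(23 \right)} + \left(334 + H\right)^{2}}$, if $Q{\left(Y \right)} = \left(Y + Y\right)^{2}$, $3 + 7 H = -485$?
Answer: $\frac{49}{222817844} \approx 2.1991 \cdot 10^{-7}$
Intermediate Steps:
$H = - \frac{488}{7}$ ($H = - \frac{3}{7} + \frac{1}{7} \left(-485\right) = - \frac{3}{7} - \frac{485}{7} = - \frac{488}{7} \approx -69.714$)
$Q{\left(Y \right)} = 4 Y^{2}$ ($Q{\left(Y \right)} = \left(2 Y\right)^{2} = 4 Y^{2}$)
$\frac{1}{Q^{2}{\left(23 \right)} + \left(334 + H\right)^{2}} = \frac{1}{\left(4 \cdot 23^{2}\right)^{2} + \left(334 - \frac{488}{7}\right)^{2}} = \frac{1}{\left(4 \cdot 529\right)^{2} + \left(\frac{1850}{7}\right)^{2}} = \frac{1}{2116^{2} + \frac{3422500}{49}} = \frac{1}{4477456 + \frac{3422500}{49}} = \frac{1}{\frac{222817844}{49}} = \frac{49}{222817844}$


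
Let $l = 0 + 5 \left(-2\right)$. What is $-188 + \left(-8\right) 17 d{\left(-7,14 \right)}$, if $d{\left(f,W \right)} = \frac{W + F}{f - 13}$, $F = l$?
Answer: $- \frac{804}{5} \approx -160.8$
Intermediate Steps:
$l = -10$ ($l = 0 - 10 = -10$)
$F = -10$
$d{\left(f,W \right)} = \frac{-10 + W}{-13 + f}$ ($d{\left(f,W \right)} = \frac{W - 10}{f - 13} = \frac{-10 + W}{-13 + f}$)
$-188 + \left(-8\right) 17 d{\left(-7,14 \right)} = -188 + \left(-8\right) 17 \frac{-10 + 14}{-13 - 7} = -188 - 136 \frac{1}{-20} \cdot 4 = -188 - 136 \left(\left(- \frac{1}{20}\right) 4\right) = -188 - - \frac{136}{5} = -188 + \frac{136}{5} = - \frac{804}{5}$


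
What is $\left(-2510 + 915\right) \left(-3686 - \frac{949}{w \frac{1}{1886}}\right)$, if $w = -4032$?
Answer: $\frac{10425030055}{2016} \approx 5.1711 \cdot 10^{6}$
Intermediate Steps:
$\left(-2510 + 915\right) \left(-3686 - \frac{949}{w \frac{1}{1886}}\right) = \left(-2510 + 915\right) \left(-3686 - \frac{949}{\left(-4032\right) \frac{1}{1886}}\right) = - 1595 \left(-3686 - \frac{949}{\left(-4032\right) \frac{1}{1886}}\right) = - 1595 \left(-3686 - \frac{949}{- \frac{2016}{943}}\right) = - 1595 \left(-3686 - - \frac{894907}{2016}\right) = - 1595 \left(-3686 + \frac{894907}{2016}\right) = \left(-1595\right) \left(- \frac{6536069}{2016}\right) = \frac{10425030055}{2016}$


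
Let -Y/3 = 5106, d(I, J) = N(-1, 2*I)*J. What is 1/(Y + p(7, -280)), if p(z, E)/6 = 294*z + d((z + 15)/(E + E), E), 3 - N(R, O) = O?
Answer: -1/8142 ≈ -0.00012282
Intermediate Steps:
N(R, O) = 3 - O
d(I, J) = J*(3 - 2*I) (d(I, J) = (3 - 2*I)*J = J*(3 - 2*I))
Y = -15318 (Y = -3*5106 = -15318)
p(z, E) = 1764*z + 6*E*(3 - (15 + z)/E) (p(z, E) = 6*(294*z + E*(3 - 2*(z + 15)/(E + E))) = 6*(294*z + E*(3 - 2*(15 + z)/(2*E))) = 6*(294*z + E*(3 - 2*(15 + z)*1/(2*E))) = 6*(294*z + E*(3 - (15 + z)/E)) = 1764*z + 6*E*(3 - (15 + z)/E))
1/(Y + p(7, -280)) = 1/(-15318 + (-90 + 18*(-280) + 1758*7)) = 1/(-15318 + (-90 - 5040 + 12306)) = 1/(-15318 + 7176) = 1/(-8142) = -1/8142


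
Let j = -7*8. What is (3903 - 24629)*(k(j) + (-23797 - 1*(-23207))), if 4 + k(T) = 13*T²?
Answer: -832646324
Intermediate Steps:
j = -56
k(T) = -4 + 13*T²
(3903 - 24629)*(k(j) + (-23797 - 1*(-23207))) = (3903 - 24629)*((-4 + 13*(-56)²) + (-23797 - 1*(-23207))) = -20726*((-4 + 13*3136) + (-23797 + 23207)) = -20726*((-4 + 40768) - 590) = -20726*(40764 - 590) = -20726*40174 = -832646324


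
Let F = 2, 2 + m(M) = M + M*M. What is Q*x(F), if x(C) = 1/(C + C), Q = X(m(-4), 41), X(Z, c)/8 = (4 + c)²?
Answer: 4050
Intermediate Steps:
m(M) = -2 + M + M² (m(M) = -2 + (M + M*M) = -2 + (M + M²) = -2 + M + M²)
X(Z, c) = 8*(4 + c)²
Q = 16200 (Q = 8*(4 + 41)² = 8*45² = 8*2025 = 16200)
x(C) = 1/(2*C)
Q*x(F) = 16200*((½)/2) = 16200*((½)*(½)) = 16200*(¼) = 4050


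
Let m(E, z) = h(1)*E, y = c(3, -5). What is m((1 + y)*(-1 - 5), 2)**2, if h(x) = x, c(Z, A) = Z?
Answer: 576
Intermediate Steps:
y = 3
m(E, z) = E (m(E, z) = 1*E = E)
m((1 + y)*(-1 - 5), 2)**2 = ((1 + 3)*(-1 - 5))**2 = (4*(-6))**2 = (-24)**2 = 576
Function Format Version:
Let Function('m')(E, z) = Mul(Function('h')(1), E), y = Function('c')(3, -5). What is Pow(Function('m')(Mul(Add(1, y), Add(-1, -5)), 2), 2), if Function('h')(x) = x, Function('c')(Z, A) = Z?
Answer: 576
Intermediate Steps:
y = 3
Function('m')(E, z) = E (Function('m')(E, z) = Mul(1, E) = E)
Pow(Function('m')(Mul(Add(1, y), Add(-1, -5)), 2), 2) = Pow(Mul(Add(1, 3), Add(-1, -5)), 2) = Pow(Mul(4, -6), 2) = Pow(-24, 2) = 576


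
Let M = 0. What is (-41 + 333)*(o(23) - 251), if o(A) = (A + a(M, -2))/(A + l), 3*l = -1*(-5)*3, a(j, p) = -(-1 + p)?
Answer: -511146/7 ≈ -73021.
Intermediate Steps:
a(j, p) = 1 - p
l = 5 (l = (-1*(-5)*3)/3 = (5*3)/3 = (1/3)*15 = 5)
o(A) = (3 + A)/(5 + A) (o(A) = (A + (1 - 1*(-2)))/(A + 5) = (A + (1 + 2))/(5 + A) = (A + 3)/(5 + A) = (3 + A)/(5 + A))
(-41 + 333)*(o(23) - 251) = (-41 + 333)*((3 + 23)/(5 + 23) - 251) = 292*(26/28 - 251) = 292*((1/28)*26 - 251) = 292*(13/14 - 251) = 292*(-3501/14) = -511146/7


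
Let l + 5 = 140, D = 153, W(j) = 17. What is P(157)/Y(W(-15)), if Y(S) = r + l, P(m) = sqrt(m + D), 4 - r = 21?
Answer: sqrt(310)/118 ≈ 0.14921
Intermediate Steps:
r = -17 (r = 4 - 1*21 = 4 - 21 = -17)
l = 135 (l = -5 + 140 = 135)
P(m) = sqrt(153 + m) (P(m) = sqrt(m + 153) = sqrt(153 + m))
Y(S) = 118 (Y(S) = -17 + 135 = 118)
P(157)/Y(W(-15)) = sqrt(153 + 157)/118 = sqrt(310)*(1/118) = sqrt(310)/118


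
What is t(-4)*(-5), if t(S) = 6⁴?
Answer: -6480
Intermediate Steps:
t(S) = 1296
t(-4)*(-5) = 1296*(-5) = -6480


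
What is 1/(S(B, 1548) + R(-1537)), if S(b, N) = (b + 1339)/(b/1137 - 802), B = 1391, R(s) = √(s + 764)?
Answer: -57676496670/13274201465153 - 16917944761*I*√773/13274201465153 ≈ -0.004345 - 0.035435*I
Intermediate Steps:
R(s) = √(764 + s)
S(b, N) = (1339 + b)/(-802 + b/1137) (S(b, N) = (1339 + b)/(b*(1/1137) - 802) = (1339 + b)/(b/1137 - 802) = (1339 + b)/(-802 + b/1137))
1/(S(B, 1548) + R(-1537)) = 1/(1137*(1339 + 1391)/(-911874 + 1391) + √(764 - 1537)) = 1/(1137*2730/(-910483) + √(-773)) = 1/(1137*(-1/910483)*2730 + I*√773) = 1/(-443430/130069 + I*√773)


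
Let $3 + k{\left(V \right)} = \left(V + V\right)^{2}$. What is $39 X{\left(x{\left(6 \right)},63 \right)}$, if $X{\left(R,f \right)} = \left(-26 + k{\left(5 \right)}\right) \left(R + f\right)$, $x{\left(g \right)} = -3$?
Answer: $166140$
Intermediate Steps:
$k{\left(V \right)} = -3 + 4 V^{2}$ ($k{\left(V \right)} = -3 + \left(V + V\right)^{2} = -3 + \left(2 V\right)^{2} = -3 + 4 V^{2}$)
$X{\left(R,f \right)} = 71 R + 71 f$ ($X{\left(R,f \right)} = \left(-26 - \left(3 - 4 \cdot 5^{2}\right)\right) \left(R + f\right) = \left(-26 + \left(-3 + 4 \cdot 25\right)\right) \left(R + f\right) = \left(-26 + \left(-3 + 100\right)\right) \left(R + f\right) = \left(-26 + 97\right) \left(R + f\right) = 71 \left(R + f\right) = 71 R + 71 f$)
$39 X{\left(x{\left(6 \right)},63 \right)} = 39 \left(71 \left(-3\right) + 71 \cdot 63\right) = 39 \left(-213 + 4473\right) = 39 \cdot 4260 = 166140$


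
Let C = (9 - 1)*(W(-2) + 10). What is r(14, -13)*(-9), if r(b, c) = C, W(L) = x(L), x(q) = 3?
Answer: -936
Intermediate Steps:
W(L) = 3
C = 104 (C = (9 - 1)*(3 + 10) = 8*13 = 104)
r(b, c) = 104
r(14, -13)*(-9) = 104*(-9) = -936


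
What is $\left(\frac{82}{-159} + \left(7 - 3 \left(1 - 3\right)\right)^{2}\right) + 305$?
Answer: $\frac{75284}{159} \approx 473.48$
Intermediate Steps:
$\left(\frac{82}{-159} + \left(7 - 3 \left(1 - 3\right)\right)^{2}\right) + 305 = \left(82 \left(- \frac{1}{159}\right) + \left(7 - 3 \left(-2\right)\right)^{2}\right) + 305 = \left(- \frac{82}{159} + \left(7 - -6\right)^{2}\right) + 305 = \left(- \frac{82}{159} + \left(7 + 6\right)^{2}\right) + 305 = \left(- \frac{82}{159} + 13^{2}\right) + 305 = \left(- \frac{82}{159} + 169\right) + 305 = \frac{26789}{159} + 305 = \frac{75284}{159}$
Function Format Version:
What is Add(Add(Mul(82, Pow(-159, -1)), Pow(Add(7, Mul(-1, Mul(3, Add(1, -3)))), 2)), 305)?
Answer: Rational(75284, 159) ≈ 473.48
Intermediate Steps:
Add(Add(Mul(82, Pow(-159, -1)), Pow(Add(7, Mul(-1, Mul(3, Add(1, -3)))), 2)), 305) = Add(Add(Mul(82, Rational(-1, 159)), Pow(Add(7, Mul(-1, Mul(3, -2))), 2)), 305) = Add(Add(Rational(-82, 159), Pow(Add(7, Mul(-1, -6)), 2)), 305) = Add(Add(Rational(-82, 159), Pow(Add(7, 6), 2)), 305) = Add(Add(Rational(-82, 159), Pow(13, 2)), 305) = Add(Add(Rational(-82, 159), 169), 305) = Add(Rational(26789, 159), 305) = Rational(75284, 159)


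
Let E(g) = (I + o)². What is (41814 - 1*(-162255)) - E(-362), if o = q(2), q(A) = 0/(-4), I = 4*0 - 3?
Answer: 204060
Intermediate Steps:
I = -3 (I = 0 - 3 = -3)
q(A) = 0 (q(A) = 0*(-¼) = 0)
o = 0
E(g) = 9 (E(g) = (-3 + 0)² = (-3)² = 9)
(41814 - 1*(-162255)) - E(-362) = (41814 - 1*(-162255)) - 1*9 = (41814 + 162255) - 9 = 204069 - 9 = 204060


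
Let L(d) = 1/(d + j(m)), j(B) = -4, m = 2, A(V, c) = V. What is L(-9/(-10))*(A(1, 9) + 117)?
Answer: -1180/31 ≈ -38.065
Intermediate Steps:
L(d) = 1/(-4 + d) (L(d) = 1/(d - 4) = 1/(-4 + d))
L(-9/(-10))*(A(1, 9) + 117) = (1 + 117)/(-4 - 9/(-10)) = 118/(-4 - 9*(-1/10)) = 118/(-4 + 9/10) = 118/(-31/10) = -10/31*118 = -1180/31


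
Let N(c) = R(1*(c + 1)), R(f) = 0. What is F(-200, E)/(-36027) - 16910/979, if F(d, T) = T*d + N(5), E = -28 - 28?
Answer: -6968330/396297 ≈ -17.584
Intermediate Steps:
E = -56
N(c) = 0
F(d, T) = T*d (F(d, T) = T*d + 0 = T*d)
F(-200, E)/(-36027) - 16910/979 = -56*(-200)/(-36027) - 16910/979 = 11200*(-1/36027) - 16910*1/979 = -11200/36027 - 190/11 = -6968330/396297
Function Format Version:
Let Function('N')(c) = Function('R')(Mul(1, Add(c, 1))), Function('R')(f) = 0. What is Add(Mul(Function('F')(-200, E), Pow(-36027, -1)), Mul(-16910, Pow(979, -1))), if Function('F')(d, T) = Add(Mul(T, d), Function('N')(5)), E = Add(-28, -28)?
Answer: Rational(-6968330, 396297) ≈ -17.584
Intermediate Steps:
E = -56
Function('N')(c) = 0
Function('F')(d, T) = Mul(T, d) (Function('F')(d, T) = Add(Mul(T, d), 0) = Mul(T, d))
Add(Mul(Function('F')(-200, E), Pow(-36027, -1)), Mul(-16910, Pow(979, -1))) = Add(Mul(Mul(-56, -200), Pow(-36027, -1)), Mul(-16910, Pow(979, -1))) = Add(Mul(11200, Rational(-1, 36027)), Mul(-16910, Rational(1, 979))) = Add(Rational(-11200, 36027), Rational(-190, 11)) = Rational(-6968330, 396297)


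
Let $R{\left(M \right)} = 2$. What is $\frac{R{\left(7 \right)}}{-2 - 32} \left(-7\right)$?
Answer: $\frac{7}{17} \approx 0.41176$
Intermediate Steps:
$\frac{R{\left(7 \right)}}{-2 - 32} \left(-7\right) = \frac{2}{-2 - 32} \left(-7\right) = \frac{2}{-34} \left(-7\right) = 2 \left(- \frac{1}{34}\right) \left(-7\right) = \left(- \frac{1}{17}\right) \left(-7\right) = \frac{7}{17}$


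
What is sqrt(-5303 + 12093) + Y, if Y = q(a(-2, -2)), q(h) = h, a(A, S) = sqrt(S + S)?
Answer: sqrt(6790) + 2*I ≈ 82.401 + 2.0*I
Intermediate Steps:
a(A, S) = sqrt(2)*sqrt(S) (a(A, S) = sqrt(2*S) = sqrt(2)*sqrt(S))
Y = 2*I (Y = sqrt(2)*sqrt(-2) = sqrt(2)*(I*sqrt(2)) = 2*I ≈ 2.0*I)
sqrt(-5303 + 12093) + Y = sqrt(-5303 + 12093) + 2*I = sqrt(6790) + 2*I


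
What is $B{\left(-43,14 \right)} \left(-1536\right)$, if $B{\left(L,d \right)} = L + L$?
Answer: $132096$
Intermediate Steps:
$B{\left(L,d \right)} = 2 L$
$B{\left(-43,14 \right)} \left(-1536\right) = 2 \left(-43\right) \left(-1536\right) = \left(-86\right) \left(-1536\right) = 132096$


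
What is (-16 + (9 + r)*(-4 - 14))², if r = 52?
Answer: 1240996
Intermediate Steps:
(-16 + (9 + r)*(-4 - 14))² = (-16 + (9 + 52)*(-4 - 14))² = (-16 + 61*(-18))² = (-16 - 1098)² = (-1114)² = 1240996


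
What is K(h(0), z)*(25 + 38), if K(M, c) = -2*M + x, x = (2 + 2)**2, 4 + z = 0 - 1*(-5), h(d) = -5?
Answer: 1638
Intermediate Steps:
z = 1 (z = -4 + (0 - 1*(-5)) = -4 + (0 + 5) = -4 + 5 = 1)
x = 16 (x = 4**2 = 16)
K(M, c) = 16 - 2*M (K(M, c) = -2*M + 16 = 16 - 2*M)
K(h(0), z)*(25 + 38) = (16 - 2*(-5))*(25 + 38) = (16 + 10)*63 = 26*63 = 1638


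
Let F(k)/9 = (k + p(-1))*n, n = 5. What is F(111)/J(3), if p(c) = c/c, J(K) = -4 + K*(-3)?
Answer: -5040/13 ≈ -387.69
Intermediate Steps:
J(K) = -4 - 3*K
p(c) = 1
F(k) = 45 + 45*k (F(k) = 9*((k + 1)*5) = 9*((1 + k)*5) = 9*(5 + 5*k) = 45 + 45*k)
F(111)/J(3) = (45 + 45*111)/(-4 - 3*3) = (45 + 4995)/(-4 - 9) = 5040/(-13) = 5040*(-1/13) = -5040/13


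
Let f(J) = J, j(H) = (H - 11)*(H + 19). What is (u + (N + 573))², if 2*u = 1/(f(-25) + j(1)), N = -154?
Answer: 35550725401/202500 ≈ 1.7556e+5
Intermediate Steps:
j(H) = (-11 + H)*(19 + H)
u = -1/450 (u = 1/(2*(-25 + (-209 + 1² + 8*1))) = 1/(2*(-25 + (-209 + 1 + 8))) = 1/(2*(-25 - 200)) = (½)/(-225) = (½)*(-1/225) = -1/450 ≈ -0.0022222)
(u + (N + 573))² = (-1/450 + (-154 + 573))² = (-1/450 + 419)² = (188549/450)² = 35550725401/202500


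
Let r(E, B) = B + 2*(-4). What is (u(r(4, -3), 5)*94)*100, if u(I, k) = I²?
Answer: 1137400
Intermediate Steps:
r(E, B) = -8 + B (r(E, B) = B - 8 = -8 + B)
(u(r(4, -3), 5)*94)*100 = ((-8 - 3)²*94)*100 = ((-11)²*94)*100 = (121*94)*100 = 11374*100 = 1137400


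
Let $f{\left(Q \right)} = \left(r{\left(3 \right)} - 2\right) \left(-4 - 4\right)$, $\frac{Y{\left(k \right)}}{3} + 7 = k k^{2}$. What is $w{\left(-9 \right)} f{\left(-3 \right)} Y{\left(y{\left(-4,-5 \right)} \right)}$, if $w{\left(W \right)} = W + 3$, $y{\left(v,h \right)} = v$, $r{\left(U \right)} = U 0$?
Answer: $20448$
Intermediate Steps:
$r{\left(U \right)} = 0$
$w{\left(W \right)} = 3 + W$
$Y{\left(k \right)} = -21 + 3 k^{3}$ ($Y{\left(k \right)} = -21 + 3 k k^{2} = -21 + 3 k^{3}$)
$f{\left(Q \right)} = 16$ ($f{\left(Q \right)} = \left(0 - 2\right) \left(-4 - 4\right) = \left(-2\right) \left(-8\right) = 16$)
$w{\left(-9 \right)} f{\left(-3 \right)} Y{\left(y{\left(-4,-5 \right)} \right)} = \left(3 - 9\right) 16 \left(-21 + 3 \left(-4\right)^{3}\right) = \left(-6\right) 16 \left(-21 + 3 \left(-64\right)\right) = - 96 \left(-21 - 192\right) = \left(-96\right) \left(-213\right) = 20448$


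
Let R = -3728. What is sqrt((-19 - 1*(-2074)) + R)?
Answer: I*sqrt(1673) ≈ 40.902*I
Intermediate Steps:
sqrt((-19 - 1*(-2074)) + R) = sqrt((-19 - 1*(-2074)) - 3728) = sqrt((-19 + 2074) - 3728) = sqrt(2055 - 3728) = sqrt(-1673) = I*sqrt(1673)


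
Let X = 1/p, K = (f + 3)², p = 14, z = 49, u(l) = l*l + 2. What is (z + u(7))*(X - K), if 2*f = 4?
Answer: -17450/7 ≈ -2492.9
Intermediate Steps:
u(l) = 2 + l² (u(l) = l² + 2 = 2 + l²)
f = 2 (f = (½)*4 = 2)
K = 25 (K = (2 + 3)² = 5² = 25)
X = 1/14 ≈ 0.071429
(z + u(7))*(X - K) = (49 + (2 + 7²))*(1/14 - 1*25) = (49 + (2 + 49))*(1/14 - 25) = (49 + 51)*(-349/14) = 100*(-349/14) = -17450/7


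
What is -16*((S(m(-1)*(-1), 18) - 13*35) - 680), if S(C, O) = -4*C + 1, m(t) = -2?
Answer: 18272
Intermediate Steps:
S(C, O) = 1 - 4*C
-16*((S(m(-1)*(-1), 18) - 13*35) - 680) = -16*(((1 - (-8)*(-1)) - 13*35) - 680) = -16*(((1 - 4*2) - 455) - 680) = -16*(((1 - 8) - 455) - 680) = -16*((-7 - 455) - 680) = -16*(-462 - 680) = -16*(-1142) = 18272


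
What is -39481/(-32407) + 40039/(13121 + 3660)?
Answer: 1960074534/543821867 ≈ 3.6043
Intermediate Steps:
-39481/(-32407) + 40039/(13121 + 3660) = -39481*(-1/32407) + 40039/16781 = 39481/32407 + 40039*(1/16781) = 39481/32407 + 40039/16781 = 1960074534/543821867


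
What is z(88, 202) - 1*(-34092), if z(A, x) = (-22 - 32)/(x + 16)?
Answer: 3716001/109 ≈ 34092.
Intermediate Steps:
z(A, x) = -54/(16 + x)
z(88, 202) - 1*(-34092) = -54/(16 + 202) - 1*(-34092) = -54/218 + 34092 = -54*1/218 + 34092 = -27/109 + 34092 = 3716001/109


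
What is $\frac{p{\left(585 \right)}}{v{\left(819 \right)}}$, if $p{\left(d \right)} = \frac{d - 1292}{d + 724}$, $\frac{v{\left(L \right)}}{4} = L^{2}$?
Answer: $- \frac{101}{501729228} \approx -2.013 \cdot 10^{-7}$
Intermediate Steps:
$v{\left(L \right)} = 4 L^{2}$
$p{\left(d \right)} = \frac{-1292 + d}{724 + d}$
$\frac{p{\left(585 \right)}}{v{\left(819 \right)}} = \frac{\frac{1}{724 + 585} \left(-1292 + 585\right)}{4 \cdot 819^{2}} = \frac{\frac{1}{1309} \left(-707\right)}{4 \cdot 670761} = \frac{\frac{1}{1309} \left(-707\right)}{2683044} = \left(- \frac{101}{187}\right) \frac{1}{2683044} = - \frac{101}{501729228}$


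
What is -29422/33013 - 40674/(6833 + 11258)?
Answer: -1875044164/597238183 ≈ -3.1395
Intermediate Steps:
-29422/33013 - 40674/(6833 + 11258) = -29422*1/33013 - 40674/18091 = -29422/33013 - 40674*1/18091 = -29422/33013 - 40674/18091 = -1875044164/597238183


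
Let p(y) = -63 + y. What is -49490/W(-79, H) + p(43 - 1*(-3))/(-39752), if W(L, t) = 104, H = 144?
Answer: -245915589/516776 ≈ -475.86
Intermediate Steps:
-49490/W(-79, H) + p(43 - 1*(-3))/(-39752) = -49490/104 + (-63 + (43 - 1*(-3)))/(-39752) = -49490*1/104 + (-63 + (43 + 3))*(-1/39752) = -24745/52 + (-63 + 46)*(-1/39752) = -24745/52 - 17*(-1/39752) = -24745/52 + 17/39752 = -245915589/516776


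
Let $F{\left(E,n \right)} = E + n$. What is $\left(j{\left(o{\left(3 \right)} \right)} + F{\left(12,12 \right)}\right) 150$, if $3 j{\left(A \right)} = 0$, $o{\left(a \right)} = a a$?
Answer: $3600$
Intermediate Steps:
$o{\left(a \right)} = a^{2}$
$j{\left(A \right)} = 0$ ($j{\left(A \right)} = \frac{1}{3} \cdot 0 = 0$)
$\left(j{\left(o{\left(3 \right)} \right)} + F{\left(12,12 \right)}\right) 150 = \left(0 + \left(12 + 12\right)\right) 150 = \left(0 + 24\right) 150 = 24 \cdot 150 = 3600$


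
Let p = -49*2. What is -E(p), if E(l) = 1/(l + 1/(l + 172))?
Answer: 74/7251 ≈ 0.010205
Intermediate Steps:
p = -98
E(l) = 1/(l + 1/(172 + l))
-E(p) = -(172 - 98)/(1 + (-98)² + 172*(-98)) = -74/(1 + 9604 - 16856) = -74/(-7251) = -(-1)*74/7251 = -1*(-74/7251) = 74/7251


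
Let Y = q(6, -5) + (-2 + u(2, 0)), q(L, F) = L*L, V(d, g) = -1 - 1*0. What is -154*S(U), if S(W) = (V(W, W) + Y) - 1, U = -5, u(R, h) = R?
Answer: -5236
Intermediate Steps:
V(d, g) = -1 (V(d, g) = -1 + 0 = -1)
q(L, F) = L²
Y = 36 (Y = 6² + (-2 + 2) = 36 + 0 = 36)
S(W) = 34 (S(W) = (-1 + 36) - 1 = 35 - 1 = 34)
-154*S(U) = -154*34 = -5236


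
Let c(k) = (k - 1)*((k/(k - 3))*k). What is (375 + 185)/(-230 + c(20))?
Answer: 952/369 ≈ 2.5799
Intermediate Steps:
c(k) = k²*(-1 + k)/(-3 + k) (c(k) = (-1 + k)*((k/(-3 + k))*k) = (-1 + k)*(k²/(-3 + k)) = k²*(-1 + k)/(-3 + k))
(375 + 185)/(-230 + c(20)) = (375 + 185)/(-230 + 20²*(-1 + 20)/(-3 + 20)) = 560/(-230 + 400*19/17) = 560/(-230 + 400*(1/17)*19) = 560/(-230 + 7600/17) = 560/(3690/17) = 560*(17/3690) = 952/369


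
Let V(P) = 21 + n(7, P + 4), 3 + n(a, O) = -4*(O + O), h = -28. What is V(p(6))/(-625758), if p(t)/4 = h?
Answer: -21/14899 ≈ -0.0014095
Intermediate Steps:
p(t) = -112 (p(t) = 4*(-28) = -112)
n(a, O) = -3 - 8*O (n(a, O) = -3 - 4*(O + O) = -3 - 8*O)
V(P) = -14 - 8*P (V(P) = 21 + (-3 - 8*(P + 4)) = 21 + (-3 - 8*(4 + P)) = 21 + (-3 + (-32 - 8*P)) = 21 + (-35 - 8*P) = -14 - 8*P)
V(p(6))/(-625758) = (-14 - 8*(-112))/(-625758) = (-14 + 896)*(-1/625758) = 882*(-1/625758) = -21/14899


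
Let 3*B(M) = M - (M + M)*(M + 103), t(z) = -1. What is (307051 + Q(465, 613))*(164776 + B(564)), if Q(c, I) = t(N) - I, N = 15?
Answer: -26300874836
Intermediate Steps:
Q(c, I) = -1 - I
B(M) = M/3 - 2*M*(103 + M)/3 (B(M) = (M - (M + M)*(M + 103))/3 = (M - 2*M*(103 + M))/3 = M/3 - 2*M*(103 + M)/3)
(307051 + Q(465, 613))*(164776 + B(564)) = (307051 + (-1 - 1*613))*(164776 - 1/3*564*(205 + 2*564)) = (307051 + (-1 - 613))*(164776 - 1/3*564*(205 + 1128)) = (307051 - 614)*(164776 - 1/3*564*1333) = 306437*(164776 - 250604) = 306437*(-85828) = -26300874836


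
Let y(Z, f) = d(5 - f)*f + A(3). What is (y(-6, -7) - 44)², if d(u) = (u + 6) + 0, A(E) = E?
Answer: 27889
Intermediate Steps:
d(u) = 6 + u (d(u) = (6 + u) + 0 = 6 + u)
y(Z, f) = 3 + f*(11 - f) (y(Z, f) = (6 + (5 - f))*f + 3 = (11 - f)*f + 3 = f*(11 - f) + 3 = 3 + f*(11 - f))
(y(-6, -7) - 44)² = ((3 - 1*(-7)*(-11 - 7)) - 44)² = ((3 - 1*(-7)*(-18)) - 44)² = ((3 - 126) - 44)² = (-123 - 44)² = (-167)² = 27889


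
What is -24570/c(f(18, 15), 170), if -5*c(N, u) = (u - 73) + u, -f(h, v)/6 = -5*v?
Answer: 40950/89 ≈ 460.11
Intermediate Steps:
f(h, v) = 30*v (f(h, v) = -(-30)*v = 30*v)
c(N, u) = 73/5 - 2*u/5 (c(N, u) = -((u - 73) + u)/5 = -((-73 + u) + u)/5 = -(-73 + 2*u)/5 = 73/5 - 2*u/5)
-24570/c(f(18, 15), 170) = -24570/(73/5 - 2/5*170) = -24570/(73/5 - 68) = -24570/(-267/5) = -24570*(-5/267) = 40950/89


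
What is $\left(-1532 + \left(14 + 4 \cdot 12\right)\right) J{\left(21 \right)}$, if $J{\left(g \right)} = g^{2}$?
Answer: $-648270$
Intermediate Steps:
$\left(-1532 + \left(14 + 4 \cdot 12\right)\right) J{\left(21 \right)} = \left(-1532 + \left(14 + 4 \cdot 12\right)\right) 21^{2} = \left(-1532 + \left(14 + 48\right)\right) 441 = \left(-1532 + 62\right) 441 = \left(-1470\right) 441 = -648270$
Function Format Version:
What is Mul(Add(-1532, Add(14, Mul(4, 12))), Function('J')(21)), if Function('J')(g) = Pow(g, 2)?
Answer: -648270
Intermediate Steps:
Mul(Add(-1532, Add(14, Mul(4, 12))), Function('J')(21)) = Mul(Add(-1532, Add(14, Mul(4, 12))), Pow(21, 2)) = Mul(Add(-1532, Add(14, 48)), 441) = Mul(Add(-1532, 62), 441) = Mul(-1470, 441) = -648270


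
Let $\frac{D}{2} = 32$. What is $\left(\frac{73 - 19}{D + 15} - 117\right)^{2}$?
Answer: $\frac{84437721}{6241} \approx 13530.0$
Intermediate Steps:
$D = 64$ ($D = 2 \cdot 32 = 64$)
$\left(\frac{73 - 19}{D + 15} - 117\right)^{2} = \left(\frac{73 - 19}{64 + 15} - 117\right)^{2} = \left(\frac{54}{79} - 117\right)^{2} = \left(- \frac{9189}{79}\right)^{2} = \frac{84437721}{6241}$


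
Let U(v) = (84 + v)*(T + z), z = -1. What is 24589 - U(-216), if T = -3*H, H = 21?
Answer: 16141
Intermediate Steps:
T = -63 (T = -3*21 = -63)
U(v) = -5376 - 64*v (U(v) = (84 + v)*(-63 - 1) = (84 + v)*(-64) = -5376 - 64*v)
24589 - U(-216) = 24589 - (-5376 - 64*(-216)) = 24589 - (-5376 + 13824) = 24589 - 1*8448 = 24589 - 8448 = 16141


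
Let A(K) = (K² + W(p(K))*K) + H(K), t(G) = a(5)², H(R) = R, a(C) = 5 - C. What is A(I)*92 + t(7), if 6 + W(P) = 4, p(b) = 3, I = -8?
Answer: 6624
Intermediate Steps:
W(P) = -2 (W(P) = -6 + 4 = -2)
t(G) = 0 (t(G) = (5 - 1*5)² = (5 - 5)² = 0² = 0)
A(K) = K² - K (A(K) = (K² - 2*K) + K = K² - K)
A(I)*92 + t(7) = -8*(-1 - 8)*92 + 0 = -8*(-9)*92 + 0 = 72*92 + 0 = 6624 + 0 = 6624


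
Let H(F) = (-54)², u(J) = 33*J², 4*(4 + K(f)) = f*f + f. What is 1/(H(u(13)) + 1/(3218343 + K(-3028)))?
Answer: 5509778/16066512649 ≈ 0.00034294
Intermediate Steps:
K(f) = -4 + f/4 + f²/4 (K(f) = -4 + (f*f + f)/4 = -4 + (f² + f)/4 = -4 + (f + f²)/4 = -4 + (f/4 + f²/4) = -4 + f/4 + f²/4)
H(F) = 2916
1/(H(u(13)) + 1/(3218343 + K(-3028))) = 1/(2916 + 1/(3218343 + (-4 + (¼)*(-3028) + (¼)*(-3028)²))) = 1/(2916 + 1/(3218343 + (-4 - 757 + (¼)*9168784))) = 1/(2916 + 1/(3218343 + (-4 - 757 + 2292196))) = 1/(2916 + 1/(3218343 + 2291435)) = 1/(2916 + 1/5509778) = 1/(16066512649/5509778) = 5509778/16066512649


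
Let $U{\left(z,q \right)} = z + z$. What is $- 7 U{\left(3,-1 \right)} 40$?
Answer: $-1680$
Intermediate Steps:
$U{\left(z,q \right)} = 2 z$
$- 7 U{\left(3,-1 \right)} 40 = - 7 \cdot 2 \cdot 3 \cdot 40 = \left(-7\right) 6 \cdot 40 = \left(-42\right) 40 = -1680$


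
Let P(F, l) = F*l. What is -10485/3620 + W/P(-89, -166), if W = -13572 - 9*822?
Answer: -23081679/5348188 ≈ -4.3158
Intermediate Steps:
W = -20970 (W = -13572 - 1*7398 = -13572 - 7398 = -20970)
-10485/3620 + W/P(-89, -166) = -10485/3620 - 20970/((-89*(-166))) = -10485*1/3620 - 20970/14774 = -2097/724 - 20970*1/14774 = -2097/724 - 10485/7387 = -23081679/5348188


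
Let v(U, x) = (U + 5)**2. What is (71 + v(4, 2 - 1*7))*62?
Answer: 9424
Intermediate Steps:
v(U, x) = (5 + U)**2
(71 + v(4, 2 - 1*7))*62 = (71 + (5 + 4)**2)*62 = (71 + 9**2)*62 = (71 + 81)*62 = 152*62 = 9424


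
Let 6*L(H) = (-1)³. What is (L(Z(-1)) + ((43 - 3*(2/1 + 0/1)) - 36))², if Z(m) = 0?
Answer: 25/36 ≈ 0.69444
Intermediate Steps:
L(H) = -⅙ (L(H) = (⅙)*(-1)³ = (⅙)*(-1) = -⅙)
(L(Z(-1)) + ((43 - 3*(2/1 + 0/1)) - 36))² = (-⅙ + ((43 - 3*(2/1 + 0/1)) - 36))² = (-⅙ + ((43 - 3*(2*1 + 0*1)) - 36))² = (-⅙ + ((43 - 3*(2 + 0)) - 36))² = (-⅙ + ((43 - 3*2) - 36))² = (-⅙ + ((43 - 6) - 36))² = (-⅙ + (37 - 36))² = (-⅙ + 1)² = (⅚)² = 25/36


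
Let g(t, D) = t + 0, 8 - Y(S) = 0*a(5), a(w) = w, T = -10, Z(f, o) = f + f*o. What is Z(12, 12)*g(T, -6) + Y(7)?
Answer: -1552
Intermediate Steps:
Y(S) = 8 (Y(S) = 8 - 0*5 = 8 - 1*0 = 8 + 0 = 8)
g(t, D) = t
Z(12, 12)*g(T, -6) + Y(7) = (12*(1 + 12))*(-10) + 8 = (12*13)*(-10) + 8 = 156*(-10) + 8 = -1560 + 8 = -1552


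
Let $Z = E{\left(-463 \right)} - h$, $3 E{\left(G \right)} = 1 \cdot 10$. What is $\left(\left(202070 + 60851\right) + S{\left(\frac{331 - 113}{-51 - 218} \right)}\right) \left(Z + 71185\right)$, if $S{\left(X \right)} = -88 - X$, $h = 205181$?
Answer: $- \frac{28420767139510}{807} \approx -3.5218 \cdot 10^{10}$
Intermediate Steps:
$E{\left(G \right)} = \frac{10}{3}$ ($E{\left(G \right)} = \frac{1 \cdot 10}{3} = \frac{1}{3} \cdot 10 = \frac{10}{3}$)
$Z = - \frac{615533}{3}$ ($Z = \frac{10}{3} - 205181 = - \frac{615533}{3} \approx -2.0518 \cdot 10^{5}$)
$\left(\left(202070 + 60851\right) + S{\left(\frac{331 - 113}{-51 - 218} \right)}\right) \left(Z + 71185\right) = \left(\left(202070 + 60851\right) - \left(88 + \frac{331 - 113}{-51 - 218}\right)\right) \left(- \frac{615533}{3} + 71185\right) = \left(262921 - \left(88 + \frac{218}{-269}\right)\right) \left(- \frac{401978}{3}\right) = \left(262921 - \left(88 + 218 \left(- \frac{1}{269}\right)\right)\right) \left(- \frac{401978}{3}\right) = \left(262921 - \frac{23454}{269}\right) \left(- \frac{401978}{3}\right) = \frac{70702295}{269} \left(- \frac{401978}{3}\right) = - \frac{28420767139510}{807}$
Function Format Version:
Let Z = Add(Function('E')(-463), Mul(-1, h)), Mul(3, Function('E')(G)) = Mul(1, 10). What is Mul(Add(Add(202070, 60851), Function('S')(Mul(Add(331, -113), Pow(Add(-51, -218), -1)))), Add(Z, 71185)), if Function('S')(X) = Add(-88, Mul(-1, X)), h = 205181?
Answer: Rational(-28420767139510, 807) ≈ -3.5218e+10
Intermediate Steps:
Function('E')(G) = Rational(10, 3) (Function('E')(G) = Mul(Rational(1, 3), Mul(1, 10)) = Mul(Rational(1, 3), 10) = Rational(10, 3))
Z = Rational(-615533, 3) (Z = Add(Rational(10, 3), Mul(-1, 205181)) = Add(Rational(10, 3), -205181) = Rational(-615533, 3) ≈ -2.0518e+5)
Mul(Add(Add(202070, 60851), Function('S')(Mul(Add(331, -113), Pow(Add(-51, -218), -1)))), Add(Z, 71185)) = Mul(Add(Add(202070, 60851), Add(-88, Mul(-1, Mul(Add(331, -113), Pow(Add(-51, -218), -1))))), Add(Rational(-615533, 3), 71185)) = Mul(Add(262921, Add(-88, Mul(-1, Mul(218, Pow(-269, -1))))), Rational(-401978, 3)) = Mul(Add(262921, Add(-88, Mul(-1, Mul(218, Rational(-1, 269))))), Rational(-401978, 3)) = Mul(Add(262921, Add(-88, Mul(-1, Rational(-218, 269)))), Rational(-401978, 3)) = Mul(Add(262921, Add(-88, Rational(218, 269))), Rational(-401978, 3)) = Mul(Add(262921, Rational(-23454, 269)), Rational(-401978, 3)) = Mul(Rational(70702295, 269), Rational(-401978, 3)) = Rational(-28420767139510, 807)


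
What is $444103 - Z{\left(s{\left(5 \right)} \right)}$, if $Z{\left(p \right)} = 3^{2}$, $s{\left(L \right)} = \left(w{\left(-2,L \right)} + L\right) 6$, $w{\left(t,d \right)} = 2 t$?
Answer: $444094$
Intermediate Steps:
$s{\left(L \right)} = -24 + 6 L$ ($s{\left(L \right)} = \left(2 \left(-2\right) + L\right) 6 = \left(-4 + L\right) 6 = -24 + 6 L$)
$Z{\left(p \right)} = 9$
$444103 - Z{\left(s{\left(5 \right)} \right)} = 444103 - 9 = 444094$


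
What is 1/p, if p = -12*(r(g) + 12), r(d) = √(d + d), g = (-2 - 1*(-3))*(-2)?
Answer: -1/148 + I/888 ≈ -0.0067568 + 0.0011261*I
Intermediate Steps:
g = -2 (g = (-2 + 3)*(-2) = 1*(-2) = -2)
r(d) = √2*√d (r(d) = √(2*d) = √2*√d)
p = -144 - 24*I (p = -12*(√2*√(-2) + 12) = -12*(√2*(I*√2) + 12) = -12*(2*I + 12) = -12*(12 + 2*I) = -144 - 24*I ≈ -144.0 - 24.0*I)
1/p = 1/(-144 - 24*I) = (-144 + 24*I)/21312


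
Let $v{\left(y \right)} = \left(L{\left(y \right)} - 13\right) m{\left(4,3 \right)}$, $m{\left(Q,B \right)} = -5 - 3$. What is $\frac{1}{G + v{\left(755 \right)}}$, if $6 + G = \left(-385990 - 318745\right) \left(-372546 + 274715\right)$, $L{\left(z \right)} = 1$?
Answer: $\frac{1}{68944929875} \approx 1.4504 \cdot 10^{-11}$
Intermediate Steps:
$m{\left(Q,B \right)} = -8$ ($m{\left(Q,B \right)} = -5 - 3 = -8$)
$G = 68944929779$ ($G = -6 + \left(-385990 - 318745\right) \left(-372546 + 274715\right) = -6 - -68944929785 = -6 + 68944929785 = 68944929779$)
$v{\left(y \right)} = 96$ ($v{\left(y \right)} = \left(1 - 13\right) \left(-8\right) = \left(-12\right) \left(-8\right) = 96$)
$\frac{1}{G + v{\left(755 \right)}} = \frac{1}{68944929779 + 96} = \frac{1}{68944929875}$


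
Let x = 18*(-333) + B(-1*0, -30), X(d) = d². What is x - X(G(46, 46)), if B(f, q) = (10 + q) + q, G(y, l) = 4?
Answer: -6060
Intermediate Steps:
B(f, q) = 10 + 2*q
x = -6044 (x = 18*(-333) + (10 + 2*(-30)) = -5994 + (10 - 60) = -5994 - 50 = -6044)
x - X(G(46, 46)) = -6044 - 1*4² = -6044 - 1*16 = -6044 - 16 = -6060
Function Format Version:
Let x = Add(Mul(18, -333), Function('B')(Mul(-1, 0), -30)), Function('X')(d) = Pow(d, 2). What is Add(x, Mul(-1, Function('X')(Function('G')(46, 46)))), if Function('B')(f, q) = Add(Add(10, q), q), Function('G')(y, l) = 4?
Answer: -6060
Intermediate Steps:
Function('B')(f, q) = Add(10, Mul(2, q))
x = -6044 (x = Add(Mul(18, -333), Add(10, Mul(2, -30))) = Add(-5994, Add(10, -60)) = Add(-5994, -50) = -6044)
Add(x, Mul(-1, Function('X')(Function('G')(46, 46)))) = Add(-6044, Mul(-1, Pow(4, 2))) = Add(-6044, Mul(-1, 16)) = Add(-6044, -16) = -6060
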